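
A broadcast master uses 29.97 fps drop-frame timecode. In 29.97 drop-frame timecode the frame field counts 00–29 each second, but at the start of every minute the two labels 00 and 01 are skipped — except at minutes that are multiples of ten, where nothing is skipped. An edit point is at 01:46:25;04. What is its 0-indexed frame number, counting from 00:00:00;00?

191362

Complete 10-minute blocks: 10, each 17982 frames → 179820.
Remaining 6 whole minutes in the current block: 1800 + 5 × 1798 = 10790 frames.
Within the current minute: 25 × 30 + 4 − 2 = 752 (labels ;00/;01 skipped at this minute). Total = 179820 + 10790 + 752 = 191362.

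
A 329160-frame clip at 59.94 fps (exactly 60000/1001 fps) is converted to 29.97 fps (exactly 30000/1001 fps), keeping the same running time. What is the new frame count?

164580 frames

Target frames = source frames × (target rate / source rate) = 329160 × (30000/1001)/(60000/1001) = 329160 × 1/2 = 164580.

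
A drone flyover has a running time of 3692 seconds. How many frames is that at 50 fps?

Frames = 3692 × 50 = 184600.

184600 frames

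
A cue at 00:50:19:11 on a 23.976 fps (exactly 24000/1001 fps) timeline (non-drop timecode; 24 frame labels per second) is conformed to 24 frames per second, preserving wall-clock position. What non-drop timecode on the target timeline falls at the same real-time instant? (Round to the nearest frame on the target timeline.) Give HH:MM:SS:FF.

00:50:22:11

Source frame index: (0×3600 + 50×60 + 19) × 24 + 11 = 72467.
Real time: 72467 / (24000/1001) = 72539467/24000 s.
Target frame: (72539467/24000) × (24) = 72539467/1000 ≈ 72539.467 → 72539.
At 24 labels/s: frame 72539 → 00:50:22:11.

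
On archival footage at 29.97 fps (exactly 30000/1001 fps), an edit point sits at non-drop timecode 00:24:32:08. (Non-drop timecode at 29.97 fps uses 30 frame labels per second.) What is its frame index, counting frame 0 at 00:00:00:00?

44168

Total seconds to the label: (0 × 3600 + 24 × 60 + 32) = 1472.
Frame index = 1472 × 30 + 8 = 44168.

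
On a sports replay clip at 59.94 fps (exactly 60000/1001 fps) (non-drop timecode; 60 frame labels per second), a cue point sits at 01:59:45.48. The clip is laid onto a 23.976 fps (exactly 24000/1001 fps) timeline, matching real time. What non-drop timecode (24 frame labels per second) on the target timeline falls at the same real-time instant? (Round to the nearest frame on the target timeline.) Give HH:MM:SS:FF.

01:59:45:19

Source frame index: (1×3600 + 59×60 + 45) × 60 + 48 = 431148.
Real time: 431148 / (60000/1001) = 35964929/5000 s.
Target frame: (35964929/5000) × (24000/1001) = 862296/5 ≈ 172459.200 → 172459.
At 24 labels/s: frame 172459 → 01:59:45:19.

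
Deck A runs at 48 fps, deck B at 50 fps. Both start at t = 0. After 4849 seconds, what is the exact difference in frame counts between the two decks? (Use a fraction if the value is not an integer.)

A emits 48 × 4849 = 232752 frames; B emits 50 × 4849 = 242450.
Difference = 9698 frames; B is ahead of A.

9698 frames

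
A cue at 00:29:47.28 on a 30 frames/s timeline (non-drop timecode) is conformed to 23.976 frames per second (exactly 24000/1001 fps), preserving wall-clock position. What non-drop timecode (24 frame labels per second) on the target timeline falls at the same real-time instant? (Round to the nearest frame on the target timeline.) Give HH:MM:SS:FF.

Source frame index: (0×3600 + 29×60 + 47) × 30 + 28 = 53638.
Real time: 53638 / (30) = 26819/15 s.
Target frame: (26819/15) × (24000/1001) = 3300800/77 ≈ 42867.532 → 42868.
At 24 labels/s: frame 42868 → 00:29:46:04.

00:29:46:04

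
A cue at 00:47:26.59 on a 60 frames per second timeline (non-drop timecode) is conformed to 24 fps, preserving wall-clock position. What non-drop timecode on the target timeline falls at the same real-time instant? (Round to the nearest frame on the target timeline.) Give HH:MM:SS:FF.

Source frame index: (0×3600 + 47×60 + 26) × 60 + 59 = 170819.
Real time: 170819 / (60) = 170819/60 s.
Target frame: (170819/60) × (24) = 341638/5 ≈ 68327.600 → 68328.
At 24 labels/s: frame 68328 → 00:47:27:00.

00:47:27:00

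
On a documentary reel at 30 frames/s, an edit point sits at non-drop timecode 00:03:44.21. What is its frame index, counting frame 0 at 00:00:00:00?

frame 6741

Total seconds to the label: (0 × 3600 + 3 × 60 + 44) = 224.
Frame index = 224 × 30 + 21 = 6741.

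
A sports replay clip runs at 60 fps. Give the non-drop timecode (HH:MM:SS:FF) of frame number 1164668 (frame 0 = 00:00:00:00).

05:23:31:08

1164668 ÷ 60 = 19411 full seconds, remainder 8 frames.
19411 s = 5 h 23 min 31 s.
Timecode: 05:23:31:08.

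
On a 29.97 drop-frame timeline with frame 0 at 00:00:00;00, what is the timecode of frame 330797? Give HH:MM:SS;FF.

Each 10-minute DF block holds 10 × 60 × 30 − 9 × 2 = 17982 frames. 330797 ÷ 17982 → 18 full blocks, remainder 7121.
Within the partial block the first minute is 1800 frames and each further minute 1798, so 3 further minute boundaries passed. Total skipped labels = 18 × 18 + 2 × 3 = 330.
Non-drop label index = 330797 + 330 = 331127; at 30 labels/s that is 03:03:57:17, i.e. DF 03:03:57;17.

03:03:57;17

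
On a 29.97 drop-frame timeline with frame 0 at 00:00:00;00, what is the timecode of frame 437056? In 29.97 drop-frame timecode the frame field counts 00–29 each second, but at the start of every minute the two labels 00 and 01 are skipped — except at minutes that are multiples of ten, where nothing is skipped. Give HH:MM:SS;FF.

04:03:03;04

Each 10-minute DF block holds 10 × 60 × 30 − 9 × 2 = 17982 frames. 437056 ÷ 17982 → 24 full blocks, remainder 5488.
Within the partial block the first minute is 1800 frames and each further minute 1798, so 3 further minute boundaries passed. Total skipped labels = 18 × 24 + 2 × 3 = 438.
Non-drop label index = 437056 + 438 = 437494; at 30 labels/s that is 04:03:03:04, i.e. DF 04:03:03;04.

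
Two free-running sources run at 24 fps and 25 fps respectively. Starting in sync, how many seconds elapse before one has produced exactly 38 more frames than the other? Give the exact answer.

38 seconds

The gap grows by |25 − 24| = 1 frame per second.
Time for a 38-frame gap: 38 ÷ (1) = 38 s.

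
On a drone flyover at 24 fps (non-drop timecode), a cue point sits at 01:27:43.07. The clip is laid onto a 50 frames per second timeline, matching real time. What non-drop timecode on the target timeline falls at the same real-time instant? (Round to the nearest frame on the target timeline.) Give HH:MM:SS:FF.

01:27:43:15

Source frame index: (1×3600 + 27×60 + 43) × 24 + 7 = 126319.
Real time: 126319 / (24) = 126319/24 s.
Target frame: (126319/24) × (50) = 3157975/12 ≈ 263164.583 → 263165.
At 50 labels/s: frame 263165 → 01:27:43:15.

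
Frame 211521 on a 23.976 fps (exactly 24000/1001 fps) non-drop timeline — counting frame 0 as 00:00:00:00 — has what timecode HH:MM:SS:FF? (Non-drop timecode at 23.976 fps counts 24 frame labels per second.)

211521 ÷ 24 = 8813 full seconds, remainder 9 frames.
8813 s = 2 h 26 min 53 s.
Timecode: 02:26:53:09.

02:26:53:09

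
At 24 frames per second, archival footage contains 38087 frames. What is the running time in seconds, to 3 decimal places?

Running time = 38087 × 1/24 = 38087/24 s ≈ 1586.958 s.

1586.958 seconds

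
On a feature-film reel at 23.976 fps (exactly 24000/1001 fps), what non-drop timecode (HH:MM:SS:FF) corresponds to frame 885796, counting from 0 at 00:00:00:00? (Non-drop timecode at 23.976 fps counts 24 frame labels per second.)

10:15:08:04

885796 ÷ 24 = 36908 full seconds, remainder 4 frames.
36908 s = 10 h 15 min 8 s.
Timecode: 10:15:08:04.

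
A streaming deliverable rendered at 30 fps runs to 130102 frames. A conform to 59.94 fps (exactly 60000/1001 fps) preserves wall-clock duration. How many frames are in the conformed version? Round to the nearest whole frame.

259944 frames

Frames at target rate = 130102 × (60000/1001) / (30) = 37172000/143 ≈ 259944.056.
Nearest whole frame: 259944.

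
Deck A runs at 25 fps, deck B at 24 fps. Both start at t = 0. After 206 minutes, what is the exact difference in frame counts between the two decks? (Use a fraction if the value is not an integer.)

12360 frames

206 min = 12360 s.
A emits 25 × 12360 = 309000 frames; B emits 24 × 12360 = 296640.
Difference = 12360 frames; B is behind A.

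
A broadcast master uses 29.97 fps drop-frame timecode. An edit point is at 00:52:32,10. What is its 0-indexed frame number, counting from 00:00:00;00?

94476

As if non-drop at 30 labels/s: (0 × 3600 + 52 × 60 + 32) × 30 + 10 = 94570.
Minute boundaries passed: 52; those not divisible by 10: 52 − 5 = 47; dropped labels = 2 × 47 = 94.
Actual frame index = 94570 − 94 = 94476.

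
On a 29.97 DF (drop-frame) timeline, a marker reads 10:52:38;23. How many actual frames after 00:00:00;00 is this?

1173589

As if non-drop at 30 labels/s: (10 × 3600 + 52 × 60 + 38) × 30 + 23 = 1174763.
Minute boundaries passed: 652; those not divisible by 10: 652 − 65 = 587; dropped labels = 2 × 587 = 1174.
Actual frame index = 1174763 − 1174 = 1173589.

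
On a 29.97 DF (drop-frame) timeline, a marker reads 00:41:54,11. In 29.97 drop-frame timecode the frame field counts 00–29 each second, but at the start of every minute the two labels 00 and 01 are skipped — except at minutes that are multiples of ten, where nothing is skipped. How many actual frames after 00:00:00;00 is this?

Complete 10-minute blocks: 4, each 17982 frames → 71928.
Remaining 1 whole minute in the current block: 1800 + 0 × 1798 = 1800 frames.
Within the current minute: 54 × 30 + 11 − 2 = 1629 (labels ;00/;01 skipped at this minute). Total = 71928 + 1800 + 1629 = 75357.

75357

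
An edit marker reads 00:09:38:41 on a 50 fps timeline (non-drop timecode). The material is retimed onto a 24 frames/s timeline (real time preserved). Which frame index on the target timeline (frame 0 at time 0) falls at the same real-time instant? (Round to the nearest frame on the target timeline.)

frame 13892

Source frame index: (0×3600 + 9×60 + 38) × 50 + 41 = 28941.
Real time: 28941 / (50) = 28941/50 s.
Target frame: (28941/50) × (24) = 347292/25 ≈ 13891.680 → 13892.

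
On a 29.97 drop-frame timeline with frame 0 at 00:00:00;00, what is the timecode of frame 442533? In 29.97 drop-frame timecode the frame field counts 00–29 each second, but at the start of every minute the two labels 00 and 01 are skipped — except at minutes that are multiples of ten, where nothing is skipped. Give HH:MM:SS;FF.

Ten DF minutes hold 17982 frames, so frame 442533 lies in block 24 (frames 431568–449549) with 10965 frames into that block.
The block's first minute is 1800 frames and the rest 1798 each; 10965 frames reaches minute 6, so 24 × 18 + 6 × 2 = 444 labels have been skipped so far.
Adding those back, label number 442533 + 444 = 442977 at 30 labels/s is 14765 s + 27 f = 4 h 6 min 5 s frame 27, i.e. 04:06:05;27.

04:06:05;27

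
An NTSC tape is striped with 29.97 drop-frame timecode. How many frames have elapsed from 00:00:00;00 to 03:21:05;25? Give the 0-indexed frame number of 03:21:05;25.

As if non-drop at 30 labels/s: (3 × 3600 + 21 × 60 + 5) × 30 + 25 = 361975.
Minute boundaries passed: 201; those not divisible by 10: 201 − 20 = 181; dropped labels = 2 × 181 = 362.
Actual frame index = 361975 − 362 = 361613.

361613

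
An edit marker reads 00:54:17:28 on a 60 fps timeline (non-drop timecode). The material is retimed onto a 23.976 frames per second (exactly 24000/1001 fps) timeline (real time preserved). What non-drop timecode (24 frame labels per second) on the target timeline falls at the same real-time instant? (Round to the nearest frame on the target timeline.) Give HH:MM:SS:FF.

Source frame index: (0×3600 + 54×60 + 17) × 60 + 28 = 195448.
Real time: 195448 / (60) = 48862/15 s.
Target frame: (48862/15) × (24000/1001) = 7107200/91 ≈ 78101.099 → 78101.
At 24 labels/s: frame 78101 → 00:54:14:05.

00:54:14:05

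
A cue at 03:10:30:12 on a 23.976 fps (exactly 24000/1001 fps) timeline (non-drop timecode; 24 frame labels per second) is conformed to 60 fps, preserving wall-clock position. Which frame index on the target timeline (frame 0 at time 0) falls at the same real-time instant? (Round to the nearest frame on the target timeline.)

Source frame index: (3×3600 + 10×60 + 30) × 24 + 12 = 274332.
Real time: 274332 / (24000/1001) = 22883861/2000 s.
Target frame: (22883861/2000) × (60) = 68651583/100 ≈ 686515.830 → 686516.

frame 686516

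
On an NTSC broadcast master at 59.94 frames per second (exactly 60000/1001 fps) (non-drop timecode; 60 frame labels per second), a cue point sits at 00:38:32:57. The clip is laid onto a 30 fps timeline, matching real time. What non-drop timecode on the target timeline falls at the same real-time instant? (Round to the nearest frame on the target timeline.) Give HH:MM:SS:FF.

Source frame index: (0×3600 + 38×60 + 32) × 60 + 57 = 138777.
Real time: 138777 / (60000/1001) = 46305259/20000 s.
Target frame: (46305259/20000) × (30) = 138915777/2000 ≈ 69457.889 → 69458.
At 30 labels/s: frame 69458 → 00:38:35:08.

00:38:35:08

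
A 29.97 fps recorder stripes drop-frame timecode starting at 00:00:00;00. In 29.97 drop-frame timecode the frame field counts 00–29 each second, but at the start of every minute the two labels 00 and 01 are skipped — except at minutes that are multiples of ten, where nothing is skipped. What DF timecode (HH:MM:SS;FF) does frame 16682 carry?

00:09:16;20

Ten DF minutes hold 17982 frames, so frame 16682 lies in block 0 (frames 0–17981) with 16682 frames into that block.
The block's first minute is 1800 frames and the rest 1798 each; 16682 frames reaches minute 9, so 0 × 18 + 9 × 2 = 18 labels have been skipped so far.
Adding those back, label number 16682 + 18 = 16700 at 30 labels/s is 556 s + 20 f = 0 h 9 min 16 s frame 20, i.e. 00:09:16;20.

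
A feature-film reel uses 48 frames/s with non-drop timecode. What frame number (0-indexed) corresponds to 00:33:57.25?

frame 97801

Total seconds to the label: (0 × 3600 + 33 × 60 + 57) = 2037.
Frame index = 2037 × 48 + 25 = 97801.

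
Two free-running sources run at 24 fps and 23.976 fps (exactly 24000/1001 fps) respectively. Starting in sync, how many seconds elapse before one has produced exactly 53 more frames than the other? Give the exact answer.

53053/24 seconds

The gap grows by |24000/1001 − 24| = 24/1001 frames per second.
Time for a 53-frame gap: 53 ÷ (24/1001) = 53053/24 s.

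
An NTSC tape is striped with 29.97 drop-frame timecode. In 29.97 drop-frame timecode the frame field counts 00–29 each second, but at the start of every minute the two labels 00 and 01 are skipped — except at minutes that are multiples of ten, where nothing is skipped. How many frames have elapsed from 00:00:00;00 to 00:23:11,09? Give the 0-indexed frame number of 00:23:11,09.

41697

Complete 10-minute blocks: 2, each 17982 frames → 35964.
Remaining 3 whole minutes in the current block: 1800 + 2 × 1798 = 5396 frames.
Within the current minute: 11 × 30 + 9 − 2 = 337 (labels ;00/;01 skipped at this minute). Total = 35964 + 5396 + 337 = 41697.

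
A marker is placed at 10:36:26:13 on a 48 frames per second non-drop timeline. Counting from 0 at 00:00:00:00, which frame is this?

1832941

Total seconds to the label: (10 × 3600 + 36 × 60 + 26) = 38186.
Frame index = 38186 × 48 + 13 = 1832941.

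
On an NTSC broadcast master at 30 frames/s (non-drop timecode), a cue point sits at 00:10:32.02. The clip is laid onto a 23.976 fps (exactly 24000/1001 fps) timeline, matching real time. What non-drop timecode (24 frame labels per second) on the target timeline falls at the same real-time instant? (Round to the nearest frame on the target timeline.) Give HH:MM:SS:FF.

00:10:31:10

Source frame index: (0×3600 + 10×60 + 32) × 30 + 2 = 18962.
Real time: 18962 / (30) = 9481/15 s.
Target frame: (9481/15) × (24000/1001) = 15169600/1001 ≈ 15154.446 → 15154.
At 24 labels/s: frame 15154 → 00:10:31:10.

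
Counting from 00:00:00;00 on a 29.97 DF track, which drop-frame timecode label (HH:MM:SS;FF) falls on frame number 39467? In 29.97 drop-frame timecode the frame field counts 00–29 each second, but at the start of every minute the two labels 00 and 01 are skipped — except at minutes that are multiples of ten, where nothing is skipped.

Ten DF minutes hold 17982 frames, so frame 39467 lies in block 2 (frames 35964–53945) with 3503 frames into that block.
The block's first minute is 1800 frames and the rest 1798 each; 3503 frames reaches minute 1, so 2 × 18 + 1 × 2 = 38 labels have been skipped so far.
Adding those back, label number 39467 + 38 = 39505 at 30 labels/s is 1316 s + 25 f = 0 h 21 min 56 s frame 25, i.e. 00:21:56;25.

00:21:56;25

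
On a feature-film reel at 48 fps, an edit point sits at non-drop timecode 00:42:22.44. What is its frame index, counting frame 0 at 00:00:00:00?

122060

Total seconds to the label: (0 × 3600 + 42 × 60 + 22) = 2542.
Frame index = 2542 × 48 + 44 = 122060.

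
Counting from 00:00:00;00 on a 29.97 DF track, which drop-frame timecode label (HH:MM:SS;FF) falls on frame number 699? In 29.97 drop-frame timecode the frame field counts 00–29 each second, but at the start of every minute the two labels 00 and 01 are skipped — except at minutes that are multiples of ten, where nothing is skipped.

Ten DF minutes hold 17982 frames, so frame 699 lies in block 0 (frames 0–17981) with 699 frames into that block.
The block's first minute is 1800 frames and the rest 1798 each; 699 frames reaches minute 0, so 0 × 18 + 0 × 2 = 0 labels have been skipped so far.
Adding those back, label number 699 + 0 = 699 at 30 labels/s is 23 s + 9 f = 0 h 0 min 23 s frame 9, i.e. 00:00:23;09.

00:00:23;09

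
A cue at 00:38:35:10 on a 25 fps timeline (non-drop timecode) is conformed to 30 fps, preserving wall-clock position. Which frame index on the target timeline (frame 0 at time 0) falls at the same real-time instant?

Source frame index: (0×3600 + 38×60 + 35) × 25 + 10 = 57885.
Real time: 57885 / (25) = 11577/5 s.
Target frame: (11577/5) × (30) = 69462.

frame 69462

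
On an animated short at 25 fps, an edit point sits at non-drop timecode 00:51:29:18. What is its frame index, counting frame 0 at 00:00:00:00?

Total seconds to the label: (0 × 3600 + 51 × 60 + 29) = 3089.
Frame index = 3089 × 25 + 18 = 77243.

frame 77243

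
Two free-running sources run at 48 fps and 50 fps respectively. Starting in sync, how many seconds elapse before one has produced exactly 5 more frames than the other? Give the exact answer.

2.5 seconds

The gap grows by |50 − 48| = 2 frames per second.
Time for a 5-frame gap: 5 ÷ (2) = 2.5 s.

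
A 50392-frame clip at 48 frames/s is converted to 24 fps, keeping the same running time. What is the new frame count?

25196 frames

Target frames = source frames × (target rate / source rate) = 50392 × (24)/(48) = 50392 × 1/2 = 25196.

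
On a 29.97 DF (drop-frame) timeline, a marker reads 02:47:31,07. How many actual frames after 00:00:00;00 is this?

Complete 10-minute blocks: 16, each 17982 frames → 287712.
Remaining 7 whole minutes in the current block: 1800 + 6 × 1798 = 12588 frames.
Within the current minute: 31 × 30 + 7 − 2 = 935 (labels ;00/;01 skipped at this minute). Total = 287712 + 12588 + 935 = 301235.

301235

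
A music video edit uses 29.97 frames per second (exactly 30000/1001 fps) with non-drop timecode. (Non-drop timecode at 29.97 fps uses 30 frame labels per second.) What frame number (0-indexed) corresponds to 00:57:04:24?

Total seconds to the label: (0 × 3600 + 57 × 60 + 4) = 3424.
Frame index = 3424 × 30 + 24 = 102744.

102744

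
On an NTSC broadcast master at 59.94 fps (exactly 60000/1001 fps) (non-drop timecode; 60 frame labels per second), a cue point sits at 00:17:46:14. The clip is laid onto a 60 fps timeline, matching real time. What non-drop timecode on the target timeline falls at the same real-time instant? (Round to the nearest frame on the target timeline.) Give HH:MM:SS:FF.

Source frame index: (0×3600 + 17×60 + 46) × 60 + 14 = 63974.
Real time: 63974 / (60000/1001) = 32018987/30000 s.
Target frame: (32018987/30000) × (60) = 32018987/500 ≈ 64037.974 → 64038.
At 60 labels/s: frame 64038 → 00:17:47:18.

00:17:47:18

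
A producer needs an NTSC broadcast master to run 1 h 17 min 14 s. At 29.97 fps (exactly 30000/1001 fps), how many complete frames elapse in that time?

1 h 17 min 14 s = 4634 s.
Frames = 4634 × 30000/1001 = 19860000/143 ≈ 138881.1189.
Complete frames: 138881.

138881 frames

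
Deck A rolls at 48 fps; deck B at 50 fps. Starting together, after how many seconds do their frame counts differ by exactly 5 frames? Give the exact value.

The gap grows by |50 − 48| = 2 frames per second.
Time for a 5-frame gap: 5 ÷ (2) = 2.5 s.

2.5 seconds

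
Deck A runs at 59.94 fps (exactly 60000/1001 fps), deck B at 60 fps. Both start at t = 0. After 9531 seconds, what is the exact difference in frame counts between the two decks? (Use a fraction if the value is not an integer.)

A emits 60000/1001 × 9531 = 571860000/1001 frames; B emits 60 × 9531 = 571860.
Difference = 571860/1001 frames (≈ 571.2887); B is ahead of A.

571860/1001 frames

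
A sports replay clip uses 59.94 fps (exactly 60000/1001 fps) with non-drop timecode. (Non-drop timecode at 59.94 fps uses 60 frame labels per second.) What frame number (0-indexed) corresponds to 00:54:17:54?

195474

Total seconds to the label: (0 × 3600 + 54 × 60 + 17) = 3257.
Frame index = 3257 × 60 + 54 = 195474.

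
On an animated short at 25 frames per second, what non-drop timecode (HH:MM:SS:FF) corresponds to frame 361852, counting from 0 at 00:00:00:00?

04:01:14:02

361852 ÷ 25 = 14474 full seconds, remainder 2 frames.
14474 s = 4 h 1 min 14 s.
Timecode: 04:01:14:02.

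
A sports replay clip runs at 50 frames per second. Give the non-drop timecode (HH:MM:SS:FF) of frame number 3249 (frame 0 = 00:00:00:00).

00:01:04:49

3249 ÷ 50 = 64 full seconds, remainder 49 frames.
64 s = 0 h 1 min 4 s.
Timecode: 00:01:04:49.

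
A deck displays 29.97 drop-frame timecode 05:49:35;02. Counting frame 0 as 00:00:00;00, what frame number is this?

Complete 10-minute blocks: 34, each 17982 frames → 611388.
Remaining 9 whole minutes in the current block: 1800 + 8 × 1798 = 16184 frames.
Within the current minute: 35 × 30 + 2 − 2 = 1050 (labels ;00/;01 skipped at this minute). Total = 611388 + 16184 + 1050 = 628622.

628622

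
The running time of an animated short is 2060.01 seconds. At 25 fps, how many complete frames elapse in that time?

51500 frames

Frames = 2060.01 × 25 = 206001/4 ≈ 51500.2500.
Complete frames: 51500.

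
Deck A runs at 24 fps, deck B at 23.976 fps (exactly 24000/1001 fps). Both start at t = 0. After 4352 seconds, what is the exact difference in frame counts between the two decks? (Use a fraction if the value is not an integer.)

A emits 24 × 4352 = 104448 frames; B emits 24000/1001 × 4352 = 104448000/1001.
Difference = 104448/1001 frames (≈ 104.3437); B is behind A.

104448/1001 frames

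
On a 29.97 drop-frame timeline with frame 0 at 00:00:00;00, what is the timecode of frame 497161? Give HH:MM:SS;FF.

04:36:28;19

Ten DF minutes hold 17982 frames, so frame 497161 lies in block 27 (frames 485514–503495) with 11647 frames into that block.
The block's first minute is 1800 frames and the rest 1798 each; 11647 frames reaches minute 6, so 27 × 18 + 6 × 2 = 498 labels have been skipped so far.
Adding those back, label number 497161 + 498 = 497659 at 30 labels/s is 16588 s + 19 f = 4 h 36 min 28 s frame 19, i.e. 04:36:28;19.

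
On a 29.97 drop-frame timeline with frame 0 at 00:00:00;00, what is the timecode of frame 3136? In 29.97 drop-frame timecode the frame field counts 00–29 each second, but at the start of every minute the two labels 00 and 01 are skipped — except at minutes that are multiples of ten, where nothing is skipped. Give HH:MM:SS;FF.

Ten DF minutes hold 17982 frames, so frame 3136 lies in block 0 (frames 0–17981) with 3136 frames into that block.
The block's first minute is 1800 frames and the rest 1798 each; 3136 frames reaches minute 1, so 0 × 18 + 1 × 2 = 2 labels have been skipped so far.
Adding those back, label number 3136 + 2 = 3138 at 30 labels/s is 104 s + 18 f = 0 h 1 min 44 s frame 18, i.e. 00:01:44;18.

00:01:44;18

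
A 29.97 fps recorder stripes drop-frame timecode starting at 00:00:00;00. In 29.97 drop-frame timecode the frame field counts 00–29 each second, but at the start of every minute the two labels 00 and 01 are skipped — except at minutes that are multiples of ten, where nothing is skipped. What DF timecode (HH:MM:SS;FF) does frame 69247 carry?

00:38:30;17

Each 10-minute DF block holds 10 × 60 × 30 − 9 × 2 = 17982 frames. 69247 ÷ 17982 → 3 full blocks, remainder 15301.
Within the partial block the first minute is 1800 frames and each further minute 1798, so 8 further minute boundaries passed. Total skipped labels = 18 × 3 + 2 × 8 = 70.
Non-drop label index = 69247 + 70 = 69317; at 30 labels/s that is 00:38:30:17, i.e. DF 00:38:30;17.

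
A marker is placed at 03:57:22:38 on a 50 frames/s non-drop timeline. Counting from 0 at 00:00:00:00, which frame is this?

712138

Total seconds to the label: (3 × 3600 + 57 × 60 + 22) = 14242.
Frame index = 14242 × 50 + 38 = 712138.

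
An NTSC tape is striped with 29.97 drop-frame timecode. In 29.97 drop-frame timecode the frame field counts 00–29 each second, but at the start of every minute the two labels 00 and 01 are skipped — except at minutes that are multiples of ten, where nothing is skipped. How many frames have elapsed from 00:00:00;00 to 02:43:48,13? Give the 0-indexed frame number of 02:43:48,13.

As if non-drop at 30 labels/s: (2 × 3600 + 43 × 60 + 48) × 30 + 13 = 294853.
Minute boundaries passed: 163; those not divisible by 10: 163 − 16 = 147; dropped labels = 2 × 147 = 294.
Actual frame index = 294853 − 294 = 294559.

294559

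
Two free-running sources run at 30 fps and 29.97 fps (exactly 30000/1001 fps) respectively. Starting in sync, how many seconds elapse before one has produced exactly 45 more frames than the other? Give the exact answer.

1501.5 seconds

The gap grows by |30000/1001 − 30| = 30/1001 frames per second.
Time for a 45-frame gap: 45 ÷ (30/1001) = 1501.5 s.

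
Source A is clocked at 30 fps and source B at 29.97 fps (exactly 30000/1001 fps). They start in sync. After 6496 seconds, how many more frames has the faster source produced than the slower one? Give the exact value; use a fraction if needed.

A emits 30 × 6496 = 194880 frames; B emits 30000/1001 × 6496 = 27840000/143.
Difference = 27840/143 frames (≈ 194.6853); B is behind A.

27840/143 frames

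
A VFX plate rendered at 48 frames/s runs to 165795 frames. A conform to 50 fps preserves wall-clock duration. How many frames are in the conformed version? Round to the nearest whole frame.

172703 frames

Frames at target rate = 165795 × (50) / (48) = 1381625/8 ≈ 172703.125.
Nearest whole frame: 172703.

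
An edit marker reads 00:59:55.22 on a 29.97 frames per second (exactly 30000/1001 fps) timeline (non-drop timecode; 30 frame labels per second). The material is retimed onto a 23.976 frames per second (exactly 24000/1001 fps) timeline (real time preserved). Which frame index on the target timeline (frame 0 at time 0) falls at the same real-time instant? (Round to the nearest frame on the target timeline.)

frame 86298

Source frame index: (0×3600 + 59×60 + 55) × 30 + 22 = 107872.
Real time: 107872 / (30000/1001) = 6748742/1875 s.
Target frame: (6748742/1875) × (24000/1001) = 431488/5 ≈ 86297.600 → 86298.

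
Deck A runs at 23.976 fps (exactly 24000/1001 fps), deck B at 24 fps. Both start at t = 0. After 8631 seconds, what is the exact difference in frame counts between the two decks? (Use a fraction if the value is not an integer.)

29592/143 frames

A emits 24000/1001 × 8631 = 29592000/143 frames; B emits 24 × 8631 = 207144.
Difference = 29592/143 frames (≈ 206.9371); B is ahead of A.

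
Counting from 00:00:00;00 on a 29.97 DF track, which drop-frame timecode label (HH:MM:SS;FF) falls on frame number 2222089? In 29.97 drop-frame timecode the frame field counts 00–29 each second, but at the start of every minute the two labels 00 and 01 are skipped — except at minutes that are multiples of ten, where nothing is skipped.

20:35:43;23

Ten DF minutes hold 17982 frames, so frame 2222089 lies in block 123 (frames 2211786–2229767) with 10303 frames into that block.
The block's first minute is 1800 frames and the rest 1798 each; 10303 frames reaches minute 5, so 123 × 18 + 5 × 2 = 2224 labels have been skipped so far.
Adding those back, label number 2222089 + 2224 = 2224313 at 30 labels/s is 74143 s + 23 f = 20 h 35 min 43 s frame 23, i.e. 20:35:43;23.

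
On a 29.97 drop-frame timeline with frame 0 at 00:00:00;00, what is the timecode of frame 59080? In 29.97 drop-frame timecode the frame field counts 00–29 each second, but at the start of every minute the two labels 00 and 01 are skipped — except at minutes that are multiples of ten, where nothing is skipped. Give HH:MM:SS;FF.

Ten DF minutes hold 17982 frames, so frame 59080 lies in block 3 (frames 53946–71927) with 5134 frames into that block.
The block's first minute is 1800 frames and the rest 1798 each; 5134 frames reaches minute 2, so 3 × 18 + 2 × 2 = 58 labels have been skipped so far.
Adding those back, label number 59080 + 58 = 59138 at 30 labels/s is 1971 s + 8 f = 0 h 32 min 51 s frame 8, i.e. 00:32:51;08.

00:32:51;08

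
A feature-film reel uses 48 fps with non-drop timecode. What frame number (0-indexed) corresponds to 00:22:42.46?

frame 65422

Total seconds to the label: (0 × 3600 + 22 × 60 + 42) = 1362.
Frame index = 1362 × 48 + 46 = 65422.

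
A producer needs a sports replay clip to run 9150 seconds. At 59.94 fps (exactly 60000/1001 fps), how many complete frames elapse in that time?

Frames = 9150 × 60000/1001 = 549000000/1001 ≈ 548451.5485.
Complete frames: 548451.

548451 frames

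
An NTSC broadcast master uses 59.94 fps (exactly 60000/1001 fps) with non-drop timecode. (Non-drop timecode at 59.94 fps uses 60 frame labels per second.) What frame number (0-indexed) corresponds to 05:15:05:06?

frame 1134306

Total seconds to the label: (5 × 3600 + 15 × 60 + 5) = 18905.
Frame index = 18905 × 60 + 6 = 1134306.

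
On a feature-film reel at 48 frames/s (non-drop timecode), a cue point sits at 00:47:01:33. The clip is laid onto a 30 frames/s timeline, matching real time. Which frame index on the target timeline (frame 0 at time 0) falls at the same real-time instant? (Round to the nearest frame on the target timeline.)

frame 84651

Source frame index: (0×3600 + 47×60 + 1) × 48 + 33 = 135441.
Real time: 135441 / (48) = 45147/16 s.
Target frame: (45147/16) × (30) = 677205/8 ≈ 84650.625 → 84651.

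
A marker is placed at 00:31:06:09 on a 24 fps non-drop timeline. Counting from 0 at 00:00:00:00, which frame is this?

44793

Total seconds to the label: (0 × 3600 + 31 × 60 + 6) = 1866.
Frame index = 1866 × 24 + 9 = 44793.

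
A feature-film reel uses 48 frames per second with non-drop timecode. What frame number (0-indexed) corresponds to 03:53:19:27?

Total seconds to the label: (3 × 3600 + 53 × 60 + 19) = 13999.
Frame index = 13999 × 48 + 27 = 671979.

frame 671979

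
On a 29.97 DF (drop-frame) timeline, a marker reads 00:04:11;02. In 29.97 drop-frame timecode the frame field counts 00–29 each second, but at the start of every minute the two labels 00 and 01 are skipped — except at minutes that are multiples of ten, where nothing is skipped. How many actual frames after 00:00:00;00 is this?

As if non-drop at 30 labels/s: (0 × 3600 + 4 × 60 + 11) × 30 + 2 = 7532.
Minute boundaries passed: 4; those not divisible by 10: 4 − 0 = 4; dropped labels = 2 × 4 = 8.
Actual frame index = 7532 − 8 = 7524.

7524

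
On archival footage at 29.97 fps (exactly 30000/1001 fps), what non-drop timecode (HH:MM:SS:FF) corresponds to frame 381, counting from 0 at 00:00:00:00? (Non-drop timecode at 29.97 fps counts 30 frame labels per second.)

381 ÷ 30 = 12 full seconds, remainder 21 frames.
12 s = 0 h 0 min 12 s.
Timecode: 00:00:12:21.

00:00:12:21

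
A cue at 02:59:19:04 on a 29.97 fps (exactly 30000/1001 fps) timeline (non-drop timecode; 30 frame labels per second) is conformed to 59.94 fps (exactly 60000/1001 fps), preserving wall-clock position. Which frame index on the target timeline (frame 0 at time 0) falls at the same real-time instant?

frame 645548

Source frame index: (2×3600 + 59×60 + 19) × 30 + 4 = 322774.
Real time: 322774 / (30000/1001) = 161548387/15000 s.
Target frame: (161548387/15000) × (60000/1001) = 645548.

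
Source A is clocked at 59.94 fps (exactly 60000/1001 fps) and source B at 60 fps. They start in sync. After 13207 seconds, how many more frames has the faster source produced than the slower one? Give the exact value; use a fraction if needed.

A emits 60000/1001 × 13207 = 792420000/1001 frames; B emits 60 × 13207 = 792420.
Difference = 792420/1001 frames (≈ 791.6284); B is ahead of A.

792420/1001 frames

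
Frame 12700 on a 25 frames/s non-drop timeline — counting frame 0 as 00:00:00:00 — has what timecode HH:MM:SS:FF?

00:08:28:00

12700 ÷ 25 = 508 full seconds, remainder 0 frames.
508 s = 0 h 8 min 28 s.
Timecode: 00:08:28:00.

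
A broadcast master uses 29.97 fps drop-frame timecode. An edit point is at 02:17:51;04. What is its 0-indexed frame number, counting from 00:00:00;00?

As if non-drop at 30 labels/s: (2 × 3600 + 17 × 60 + 51) × 30 + 4 = 248134.
Minute boundaries passed: 137; those not divisible by 10: 137 − 13 = 124; dropped labels = 2 × 124 = 248.
Actual frame index = 248134 − 248 = 247886.

247886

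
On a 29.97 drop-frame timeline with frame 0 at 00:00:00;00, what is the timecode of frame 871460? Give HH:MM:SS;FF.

08:04:37;22

Each 10-minute DF block holds 10 × 60 × 30 − 9 × 2 = 17982 frames. 871460 ÷ 17982 → 48 full blocks, remainder 8324.
Within the partial block the first minute is 1800 frames and each further minute 1798, so 4 further minute boundaries passed. Total skipped labels = 18 × 48 + 2 × 4 = 872.
Non-drop label index = 871460 + 872 = 872332; at 30 labels/s that is 08:04:37:22, i.e. DF 08:04:37;22.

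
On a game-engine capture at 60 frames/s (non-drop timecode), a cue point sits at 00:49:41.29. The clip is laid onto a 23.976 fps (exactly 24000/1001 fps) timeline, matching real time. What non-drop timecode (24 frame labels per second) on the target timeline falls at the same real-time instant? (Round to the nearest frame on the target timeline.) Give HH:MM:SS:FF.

00:49:38:12

Source frame index: (0×3600 + 49×60 + 41) × 60 + 29 = 178889.
Real time: 178889 / (60) = 178889/60 s.
Target frame: (178889/60) × (24000/1001) = 71555600/1001 ≈ 71484.116 → 71484.
At 24 labels/s: frame 71484 → 00:49:38:12.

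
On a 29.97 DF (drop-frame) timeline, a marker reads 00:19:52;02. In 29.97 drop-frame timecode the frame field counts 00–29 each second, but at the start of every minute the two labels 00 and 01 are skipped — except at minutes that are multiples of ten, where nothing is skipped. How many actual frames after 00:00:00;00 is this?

As if non-drop at 30 labels/s: (0 × 3600 + 19 × 60 + 52) × 30 + 2 = 35762.
Minute boundaries passed: 19; those not divisible by 10: 19 − 1 = 18; dropped labels = 2 × 18 = 36.
Actual frame index = 35762 − 36 = 35726.

35726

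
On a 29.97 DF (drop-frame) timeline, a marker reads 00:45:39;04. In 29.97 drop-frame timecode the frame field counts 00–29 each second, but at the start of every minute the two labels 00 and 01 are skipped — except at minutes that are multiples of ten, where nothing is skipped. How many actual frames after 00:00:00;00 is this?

82092

Complete 10-minute blocks: 4, each 17982 frames → 71928.
Remaining 5 whole minutes in the current block: 1800 + 4 × 1798 = 8992 frames.
Within the current minute: 39 × 30 + 4 − 2 = 1172 (labels ;00/;01 skipped at this minute). Total = 71928 + 8992 + 1172 = 82092.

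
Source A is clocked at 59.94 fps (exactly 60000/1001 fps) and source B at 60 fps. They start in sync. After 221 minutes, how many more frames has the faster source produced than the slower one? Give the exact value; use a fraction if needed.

61200/77 frames

221 min = 13260 s.
A emits 60000/1001 × 13260 = 61200000/77 frames; B emits 60 × 13260 = 795600.
Difference = 61200/77 frames (≈ 794.8052); B is ahead of A.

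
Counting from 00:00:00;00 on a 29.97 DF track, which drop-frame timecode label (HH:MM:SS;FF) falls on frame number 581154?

05:23:11;06

Each 10-minute DF block holds 10 × 60 × 30 − 9 × 2 = 17982 frames. 581154 ÷ 17982 → 32 full blocks, remainder 5730.
Within the partial block the first minute is 1800 frames and each further minute 1798, so 3 further minute boundaries passed. Total skipped labels = 18 × 32 + 2 × 3 = 582.
Non-drop label index = 581154 + 582 = 581736; at 30 labels/s that is 05:23:11:06, i.e. DF 05:23:11;06.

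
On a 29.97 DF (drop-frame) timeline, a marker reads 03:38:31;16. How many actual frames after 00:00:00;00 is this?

392952

Complete 10-minute blocks: 21, each 17982 frames → 377622.
Remaining 8 whole minutes in the current block: 1800 + 7 × 1798 = 14386 frames.
Within the current minute: 31 × 30 + 16 − 2 = 944 (labels ;00/;01 skipped at this minute). Total = 377622 + 14386 + 944 = 392952.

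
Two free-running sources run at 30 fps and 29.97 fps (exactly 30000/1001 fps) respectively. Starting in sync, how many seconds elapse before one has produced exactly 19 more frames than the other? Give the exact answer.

19019/30 seconds

The gap grows by |30000/1001 − 30| = 30/1001 frames per second.
Time for a 19-frame gap: 19 ÷ (30/1001) = 19019/30 s.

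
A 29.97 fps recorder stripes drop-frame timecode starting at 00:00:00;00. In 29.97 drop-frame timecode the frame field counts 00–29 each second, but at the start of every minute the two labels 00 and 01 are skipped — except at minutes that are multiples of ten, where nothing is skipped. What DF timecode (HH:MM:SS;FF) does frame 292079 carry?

Each 10-minute DF block holds 10 × 60 × 30 − 9 × 2 = 17982 frames. 292079 ÷ 17982 → 16 full blocks, remainder 4367.
Within the partial block the first minute is 1800 frames and each further minute 1798, so 2 further minute boundaries passed. Total skipped labels = 18 × 16 + 2 × 2 = 292.
Non-drop label index = 292079 + 292 = 292371; at 30 labels/s that is 02:42:25:21, i.e. DF 02:42:25;21.

02:42:25;21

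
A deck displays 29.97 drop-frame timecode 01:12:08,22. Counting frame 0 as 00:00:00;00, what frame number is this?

Complete 10-minute blocks: 7, each 17982 frames → 125874.
Remaining 2 whole minutes in the current block: 1800 + 1 × 1798 = 3598 frames.
Within the current minute: 8 × 30 + 22 − 2 = 260 (labels ;00/;01 skipped at this minute). Total = 125874 + 3598 + 260 = 129732.

129732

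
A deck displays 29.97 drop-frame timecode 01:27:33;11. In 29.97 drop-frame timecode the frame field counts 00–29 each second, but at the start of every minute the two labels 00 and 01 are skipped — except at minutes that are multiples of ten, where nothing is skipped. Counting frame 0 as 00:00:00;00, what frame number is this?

157443

Complete 10-minute blocks: 8, each 17982 frames → 143856.
Remaining 7 whole minutes in the current block: 1800 + 6 × 1798 = 12588 frames.
Within the current minute: 33 × 30 + 11 − 2 = 999 (labels ;00/;01 skipped at this minute). Total = 143856 + 12588 + 999 = 157443.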